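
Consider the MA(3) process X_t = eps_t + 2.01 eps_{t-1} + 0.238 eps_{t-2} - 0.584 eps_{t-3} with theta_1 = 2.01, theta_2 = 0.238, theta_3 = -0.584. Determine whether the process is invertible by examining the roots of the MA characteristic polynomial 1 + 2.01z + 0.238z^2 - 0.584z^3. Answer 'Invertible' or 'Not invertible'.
\text{Not invertible}

The MA(q) characteristic polynomial is P(z) = 1 + 2.01z + 0.238z^2 - 0.584z^3.
Invertibility requires all roots to lie outside the unit circle, i.e. |z| > 1 for every root.
Degree 3: look for a simple real root z0 first, then factor out (1 - z/z0) and solve the remaining quadratic.
Testing z0 = -1.25: P(-1.25) = 1 + (2.01)(-1.25) + (0.238)(-1.25)^2 + (-0.584)(-1.25)^3
  = 1 + (-2.5125) + (0.371875) + (1.140625) = 0.  So z_0 = -1.25 is a root, |z_0| = 1.25.
Divide out the factor (1 + 0.8 z) = (1 - z/z0) (since 1/z0 = -0.8):
  P(z) = (1 + 0.8 z)(1 + (1.21) z + (-0.73) z^2)
  [check: z-coef 1.21 - (-0.8) = 2.01; z^2-coef -0.73 - (-0.8)(1.21) = 0.238; z^3-coef -(-0.8)(-0.73) = -0.584.]
Remaining roots from the quadratic factor 1 + (1.21) z + (-0.73) z^2:
  Set 1 + (1.21) z + (-0.73) z^2 = 0, i.e. a z^2 + b z + c = 0 with a = -0.73, b = 1.21, c = 1.
  Discriminant D = b^2 - 4ac = (1.21)^2 - 4*(-0.73)*1 = 1.4641 - (-2.92) = 4.3841.
  D >= 0, so the roots are real: z = (-b +/- sqrt(D)) / (2a) = (-1.21 +/- 2.093824) / (-1.46).
    z_1 = (-1.21 + 2.093824) / (-1.46) = -0.6054,   |z_1| = 0.6054.
    z_2 = (-1.21 - 2.093824) / (-1.46) = 2.2629,   |z_2| = 2.2629.
Moduli of all roots: 1.2500, 0.6054, 2.2629.
All moduli strictly greater than 1? No.
Verdict: Not invertible.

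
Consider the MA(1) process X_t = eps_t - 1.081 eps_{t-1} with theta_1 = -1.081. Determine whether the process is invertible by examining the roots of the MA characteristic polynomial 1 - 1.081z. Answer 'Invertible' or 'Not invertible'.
\text{Not invertible}

The MA(q) characteristic polynomial is P(z) = 1 - 1.081z.
Invertibility requires all roots to lie outside the unit circle, i.e. |z| > 1 for every root.
This is linear in z: 1 + (-1.081) z = 0  =>  z = -1/(-1.081) = 0.925069,  |z| = 0.925069.
Moduli of all roots: 0.9251.
All moduli strictly greater than 1? No.
Verdict: Not invertible.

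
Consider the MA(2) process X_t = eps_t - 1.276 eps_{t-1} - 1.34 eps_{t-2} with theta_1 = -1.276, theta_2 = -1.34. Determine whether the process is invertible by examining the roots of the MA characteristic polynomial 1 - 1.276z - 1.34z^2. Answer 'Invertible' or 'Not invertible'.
\text{Not invertible}

The MA(q) characteristic polynomial is P(z) = 1 - 1.276z - 1.34z^2.
Invertibility requires all roots to lie outside the unit circle, i.e. |z| > 1 for every root.
Set 1 + (-1.276) z + (-1.34) z^2 = 0, i.e. a z^2 + b z + c = 0 with a = -1.34, b = -1.276, c = 1.
Discriminant D = b^2 - 4ac = (-1.276)^2 - 4*(-1.34)*1 = 1.628176 - (-5.36) = 6.988176.
D >= 0, so the roots are real: z = (-b +/- sqrt(D)) / (2a) = (1.276 +/- 2.643516) / (-2.68).
  z_1 = (1.276 + 2.643516) / (-2.68) = -1.4625,   |z_1| = 1.4625.
  z_2 = (1.276 - 2.643516) / (-2.68) = 0.5103,   |z_2| = 0.5103.
Moduli of all roots: 1.4625, 0.5103.
All moduli strictly greater than 1? No.
Verdict: Not invertible.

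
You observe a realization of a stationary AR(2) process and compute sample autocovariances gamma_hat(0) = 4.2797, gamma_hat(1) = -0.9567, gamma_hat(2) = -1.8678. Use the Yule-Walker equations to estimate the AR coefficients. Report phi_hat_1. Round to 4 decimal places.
\hat\phi_{1} = -0.3380

The Yule-Walker equations for an AR(p) process read, in matrix form,
  Gamma_p phi = r_p,   with   (Gamma_p)_{ij} = gamma(|i - j|),
                       (r_p)_i = gamma(i),   i,j = 1..p.
Substitute the sample gammas (Toeplitz matrix and right-hand side of size 2):
  Gamma_p = [[4.2797, -0.9567], [-0.9567, 4.2797]]
  r_p     = [-0.9567, -1.8678]
Written out:
  4.2797 phi_1 - 0.9567 phi_2 = -0.9567
  -0.9567 phi_1 + 4.2797 phi_2 = -1.8678
Solve by Cramer's rule:
  det = gamma(0)^2 - gamma(1)^2 = (4.2797)^2 - (-0.9567)^2 = 18.31583209 - 0.91527489 = 17.4005572
  phi_hat_1 = [gamma(1) gamma(0) - gamma(1) gamma(2)] / det = [(-0.9567)(4.2797) - (-0.9567)(-1.8678)] / 17.4005572 = -5.88131325 / 17.4005572 = -0.338
  phi_hat_2 = [gamma(0) gamma(2) - gamma(1)^2] / det = [(4.2797)(-1.8678) - (-0.9567)^2] / 17.4005572 = -8.90889855 / 17.4005572 = -0.512
So phi_hat = [-0.3380, -0.5120].
Therefore phi_hat_1 = -0.3380.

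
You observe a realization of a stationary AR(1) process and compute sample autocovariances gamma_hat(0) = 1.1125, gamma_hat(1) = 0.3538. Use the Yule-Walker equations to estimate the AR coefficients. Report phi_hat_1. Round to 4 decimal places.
\hat\phi_{1} = 0.3180

The Yule-Walker equations for an AR(p) process read, in matrix form,
  Gamma_p phi = r_p,   with   (Gamma_p)_{ij} = gamma(|i - j|),
                       (r_p)_i = gamma(i),   i,j = 1..p.
Substitute the sample gammas (Toeplitz matrix and right-hand side of size 1):
  Gamma_p = [[1.1125]]
  r_p     = [0.3538]
With p = 1 this is the single equation gamma(0) phi_1 = gamma(1):
  phi_hat_1 = gamma(1) / gamma(0) = 0.3538 / 1.1125 = 0.3180.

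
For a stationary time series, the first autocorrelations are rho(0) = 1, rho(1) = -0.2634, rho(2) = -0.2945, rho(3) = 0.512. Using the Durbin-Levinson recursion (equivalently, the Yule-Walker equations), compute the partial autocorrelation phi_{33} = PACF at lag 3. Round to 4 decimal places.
\phi_{33} = 0.3819

The PACF at lag k is phi_{kk}, the last component of the solution
to the Yule-Walker system G_k phi = r_k where
  (G_k)_{ij} = rho(|i - j|), (r_k)_i = rho(i), i,j = 1..k.
Equivalently, Durbin-Levinson gives phi_{kk} iteratively:
  phi_{11} = rho(1)
  phi_{kk} = [rho(k) - sum_{j=1..k-1} phi_{k-1,j} rho(k-j)]
            / [1 - sum_{j=1..k-1} phi_{k-1,j} rho(j)],
  phi_{k,j} = phi_{k-1,j} - phi_{kk} phi_{k-1,k-j},  j = 1..k-1.
Step k = 1:
  phi_11 = rho(1) = -0.2634.
Step k = 2:
  phi_22 = [rho(2) - phi_11 rho(1)] / [1 - phi_11 rho(1)] = [-0.2945 - (-0.2634)(-0.2634)] / [1 - (-0.2634)(-0.2634)]
         = -0.36387956 / 0.93062044 = -0.391007.
  Update: phi_21 = phi_11 - phi_22 phi_11 = -0.2634 - (-0.391007)(-0.2634) = -0.366391.
Step k = 3:
  phi_33 = [rho(3) - phi_21 rho(2) - phi_22 rho(1)] / [1 - phi_21 rho(1) - phi_22 rho(2)]
    numerator   = 0.512 - (-0.366391)(-0.2945) - (-0.391007)(-0.2634) = 0.30110637
    denominator = 1 - (-0.366391)(-0.2634) - (-0.391007)(-0.2945) = 0.78834081
  phi_33 = 0.30110637 / 0.78834081 = 0.3819.
Therefore phi_{33} = 0.3819.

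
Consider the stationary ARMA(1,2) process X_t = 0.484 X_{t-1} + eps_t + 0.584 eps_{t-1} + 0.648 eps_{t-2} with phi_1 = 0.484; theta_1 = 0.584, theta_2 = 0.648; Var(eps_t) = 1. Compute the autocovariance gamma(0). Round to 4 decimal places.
\gamma(0) = 3.9128

Multiply the model equation by X_{t-k} and take expectations. With theta_0 = psi_0 = 1 and psi_j the MA(infinity) weights, this gives
  gamma(k) - sum_i phi_i gamma(k-i) = c_k,
  c_k = sigma^2 * sum_{j=k..q} theta_j psi_{j-k}   (c_k = 0 for k > q),
using gamma(-m) = gamma(m).
psi-weights needed (psi_j = theta_j + sum_i phi_i psi_{j-i}):
  psi_1 = theta_1 + phi_1 = 0.584 + (0.484) = 1.068
  psi_2 = theta_2 + phi_1 psi_1 = 0.648 + (0.484)(1.068) = 1.164912
Right-hand sides:
  c_0 = sigma^2 (1 + theta_1 psi_1 + theta_2 psi_2) = 1 * (1 + (0.584)(1.068) + (0.648)(1.164912)) = 1 * 2.378575 = 2.378575
  c_1 = sigma^2 (theta_1 + theta_2 psi_1) = 1 * (0.584 + (0.648)(1.068)) = 1.276064
  c_2 = sigma^2 theta_2 = 1 * (0.648) = 0.648
Equations for k = 0 and k = 1 (AR order 1):
  gamma(0) = phi_1 gamma(1) + c_0
  gamma(1) = phi_1 gamma(0) + c_1
Substituting the second into the first: gamma(0) (1 - phi_1^2) = c_0 + phi_1 c_1, so
  gamma(0) = (c_0 + phi_1 c_1) / (1 - phi_1^2) = (2.378575 + (0.484)(1.276064)) / (1 - (0.484)^2) = 2.99619 / 0.765744 = 3.912783.
Therefore gamma(0) = 3.9128 (to 4 decimal places).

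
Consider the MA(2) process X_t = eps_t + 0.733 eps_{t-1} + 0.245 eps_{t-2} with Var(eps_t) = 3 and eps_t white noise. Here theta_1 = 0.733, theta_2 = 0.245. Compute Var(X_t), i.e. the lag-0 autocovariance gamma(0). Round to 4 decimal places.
\gamma(0) = 4.7919

For an MA(q) process X_t = eps_t + sum_i theta_i eps_{t-i} with
Var(eps_t) = sigma^2, the variance is
  gamma(0) = sigma^2 * (1 + sum_i theta_i^2).
  sum_i theta_i^2 = (0.733)^2 + (0.245)^2 = 0.537289 + 0.060025 = 0.597314.
  gamma(0) = 3 * (1 + 0.597314) = 3 * 1.597314 = 4.791942, which rounds to 4.7919.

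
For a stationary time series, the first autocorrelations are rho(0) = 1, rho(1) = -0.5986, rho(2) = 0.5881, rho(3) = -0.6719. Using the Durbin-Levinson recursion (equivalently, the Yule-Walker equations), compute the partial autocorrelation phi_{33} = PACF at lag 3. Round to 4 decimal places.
\phi_{33} = -0.4140

The PACF at lag k is phi_{kk}, the last component of the solution
to the Yule-Walker system G_k phi = r_k where
  (G_k)_{ij} = rho(|i - j|), (r_k)_i = rho(i), i,j = 1..k.
Equivalently, Durbin-Levinson gives phi_{kk} iteratively:
  phi_{11} = rho(1)
  phi_{kk} = [rho(k) - sum_{j=1..k-1} phi_{k-1,j} rho(k-j)]
            / [1 - sum_{j=1..k-1} phi_{k-1,j} rho(j)],
  phi_{k,j} = phi_{k-1,j} - phi_{kk} phi_{k-1,k-j},  j = 1..k-1.
Step k = 1:
  phi_11 = rho(1) = -0.5986.
Step k = 2:
  phi_22 = [rho(2) - phi_11 rho(1)] / [1 - phi_11 rho(1)] = [0.5881 - (-0.5986)(-0.5986)] / [1 - (-0.5986)(-0.5986)]
         = 0.22977804 / 0.64167804 = 0.358089.
  Update: phi_21 = phi_11 - phi_22 phi_11 = -0.5986 - (0.358089)(-0.5986) = -0.384248.
Step k = 3:
  phi_33 = [rho(3) - phi_21 rho(2) - phi_22 rho(1)] / [1 - phi_21 rho(1) - phi_22 rho(2)]
    numerator   = -0.6719 - (-0.384248)(0.5881) - (0.358089)(-0.5986) = -0.23157165
    denominator = 1 - (-0.384248)(-0.5986) - (0.358089)(0.5881) = 0.55939698
  phi_33 = -0.23157165 / 0.55939698 = -0.414.
Therefore phi_{33} = -0.4140.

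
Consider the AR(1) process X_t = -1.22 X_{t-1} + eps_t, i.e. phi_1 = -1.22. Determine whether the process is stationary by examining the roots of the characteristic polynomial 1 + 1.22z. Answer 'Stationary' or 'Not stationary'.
\text{Not stationary}

The AR(p) characteristic polynomial is P(z) = 1 + 1.22z.
Stationarity requires all roots to lie outside the unit circle, i.e. |z| > 1 for every root.
This is linear in z: 1 + (1.22) z = 0  =>  z = -1/(1.22) = -0.819672,  |z| = 0.819672.
Moduli of all roots: 0.8197.
All moduli strictly greater than 1? No.
Verdict: Not stationary.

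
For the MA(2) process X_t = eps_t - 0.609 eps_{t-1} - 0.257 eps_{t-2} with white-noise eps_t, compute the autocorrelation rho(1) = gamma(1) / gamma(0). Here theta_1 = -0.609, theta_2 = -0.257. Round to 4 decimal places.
\rho(1) = -0.3149

For an MA(q) process with theta_0 = 1, the autocovariance is
  gamma(k) = sigma^2 * sum_{i=0..q-k} theta_i * theta_{i+k},
and rho(k) = gamma(k) / gamma(0). Sigma^2 cancels.
  numerator   = (1)*(-0.609) + (-0.609)*(-0.257) = -0.452487.
  denominator = (1)^2 + (-0.609)^2 + (-0.257)^2 = 1.43693.
  rho(1) = -0.452487 / 1.43693 = -0.3149.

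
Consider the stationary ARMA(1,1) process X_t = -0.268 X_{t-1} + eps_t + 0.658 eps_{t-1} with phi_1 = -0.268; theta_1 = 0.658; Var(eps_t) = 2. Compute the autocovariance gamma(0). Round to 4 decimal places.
\gamma(0) = 2.3277

Multiply the model equation by X_{t-k} and take expectations. With theta_0 = psi_0 = 1 and psi_j the MA(infinity) weights, this gives
  gamma(k) - sum_i phi_i gamma(k-i) = c_k,
  c_k = sigma^2 * sum_{j=k..q} theta_j psi_{j-k}   (c_k = 0 for k > q),
using gamma(-m) = gamma(m).
psi-weights needed (psi_j = theta_j + sum_i phi_i psi_{j-i}):
  psi_1 = theta_1 + phi_1 = 0.658 + (-0.268) = 0.39
Right-hand sides:
  c_0 = sigma^2 (1 + theta_1 psi_1) = 2 * (1 + (0.658)(0.39)) = 2 * 1.25662 = 2.51324
  c_1 = sigma^2 theta_1 = 2 * (0.658) = 1.316
  c_2 = 0
Equations for k = 0 and k = 1 (AR order 1):
  gamma(0) = phi_1 gamma(1) + c_0
  gamma(1) = phi_1 gamma(0) + c_1
Substituting the second into the first: gamma(0) (1 - phi_1^2) = c_0 + phi_1 c_1, so
  gamma(0) = (c_0 + phi_1 c_1) / (1 - phi_1^2) = (2.51324 + (-0.268)(1.316)) / (1 - (-0.268)^2) = 2.160552 / 0.928176 = 2.32774.
Therefore gamma(0) = 2.3277 (to 4 decimal places).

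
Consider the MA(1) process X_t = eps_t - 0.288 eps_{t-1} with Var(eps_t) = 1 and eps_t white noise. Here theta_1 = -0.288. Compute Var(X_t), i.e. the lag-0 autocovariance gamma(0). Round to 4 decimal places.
\gamma(0) = 1.0829

For an MA(q) process X_t = eps_t + sum_i theta_i eps_{t-i} with
Var(eps_t) = sigma^2, the variance is
  gamma(0) = sigma^2 * (1 + sum_i theta_i^2).
  sum_i theta_i^2 = (-0.288)^2 = 0.082944.
  gamma(0) = 1 * (1 + 0.082944) = 1 * 1.082944 = 1.082944, which rounds to 1.0829.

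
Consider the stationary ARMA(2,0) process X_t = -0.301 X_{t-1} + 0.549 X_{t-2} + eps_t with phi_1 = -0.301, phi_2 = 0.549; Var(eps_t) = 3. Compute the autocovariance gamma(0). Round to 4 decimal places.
\gamma(0) = 7.7435

Multiply the model equation by X_{t-k} and take expectations. With theta_0 = psi_0 = 1 and psi_j the MA(infinity) weights, this gives
  gamma(k) - sum_i phi_i gamma(k-i) = c_k,
  c_k = sigma^2 * sum_{j=k..q} theta_j psi_{j-k}   (c_k = 0 for k > q),
using gamma(-m) = gamma(m).
Pure AR (q = 0): c_0 = sigma^2 = 3, c_k = 0 for k >= 1.
Equations for k = 0, 1, 2 (AR order 2, c_2 = 0):
  (E0) gamma(0) = phi_1 gamma(1) + phi_2 gamma(2) + c_0
  (E1) gamma(1) = phi_1 gamma(0) + phi_2 gamma(1) + c_1
  (E2) gamma(2) = phi_1 gamma(1) + phi_2 gamma(0)
From (E1): gamma(1) = A gamma(0) + B with
  A = phi_1 / (1 - phi_2) = -0.301 / 0.451 = -0.667406,   B = c_1 / (1 - phi_2) = 0 / 0.451 = 0.
Insert (E2) into (E0): gamma(0) (1 - phi_2^2) = phi_1 (1 + phi_2) gamma(1) + c_0.
  phi_1 (1 + phi_2) = (-0.301)(1.549) = -0.466249,   1 - phi_2^2 = 0.698599.
Replace gamma(1) by A gamma(0) + B and collect gamma(0):
  gamma(0) [0.698599 - (-0.466249)(-0.667406)] = c_0 = 3
  gamma(0) * 0.387422 = 3
  gamma(0) = 3 / 0.387422 = 7.7435.
Therefore gamma(0) = 7.7435 (to 4 decimal places).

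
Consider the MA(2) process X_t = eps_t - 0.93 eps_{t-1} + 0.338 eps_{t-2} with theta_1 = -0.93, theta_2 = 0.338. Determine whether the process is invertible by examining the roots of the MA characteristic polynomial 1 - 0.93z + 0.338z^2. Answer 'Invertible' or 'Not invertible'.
\text{Invertible}

The MA(q) characteristic polynomial is P(z) = 1 - 0.93z + 0.338z^2.
Invertibility requires all roots to lie outside the unit circle, i.e. |z| > 1 for every root.
Set 1 + (-0.93) z + (0.338) z^2 = 0, i.e. a z^2 + b z + c = 0 with a = 0.338, b = -0.93, c = 1.
Discriminant D = b^2 - 4ac = (-0.93)^2 - 4*(0.338)*1 = 0.8649 - (1.352) = -0.4871.
D < 0, so the roots are the complex-conjugate pair z = (-b +/- i sqrt(-D)) / (2a) = 1.3757 +/- 1.0324i.
For a conjugate pair |z|^2 = z * conj(z) = (product of roots) = c/a = 1/(0.338) = 2.95858, so |z| = sqrt(2.95858) = 1.7201 for both roots.
Moduli of all roots: 1.7201, 1.7201.
All moduli strictly greater than 1? Yes.
Verdict: Invertible.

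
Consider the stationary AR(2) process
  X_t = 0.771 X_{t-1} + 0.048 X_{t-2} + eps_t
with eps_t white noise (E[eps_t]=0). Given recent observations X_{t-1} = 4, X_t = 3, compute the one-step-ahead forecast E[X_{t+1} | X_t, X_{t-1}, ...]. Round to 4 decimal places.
E[X_{t+1} \mid \mathcal F_t] = 2.5050

For an AR(p) model X_t = c + sum_i phi_i X_{t-i} + eps_t, the
one-step-ahead conditional mean is
  E[X_{t+1} | X_t, ...] = c + sum_i phi_i X_{t+1-i}.
Substitute known values:
  E[X_{t+1} | ...] = (0.771) * (3) + (0.048) * (4)
                   = 2.5050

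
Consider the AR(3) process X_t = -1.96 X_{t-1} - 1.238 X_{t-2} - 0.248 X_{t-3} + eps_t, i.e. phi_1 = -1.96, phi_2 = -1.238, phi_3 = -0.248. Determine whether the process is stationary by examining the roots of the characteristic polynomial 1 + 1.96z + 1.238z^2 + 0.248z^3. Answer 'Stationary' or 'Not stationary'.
\text{Stationary}

The AR(p) characteristic polynomial is P(z) = 1 + 1.96z + 1.238z^2 + 0.248z^3.
Stationarity requires all roots to lie outside the unit circle, i.e. |z| > 1 for every root.
Degree 3: look for a simple real root z0 first, then factor out (1 - z/z0) and solve the remaining quadratic.
Testing z0 = -1.25: P(-1.25) = 1 + (1.96)(-1.25) + (1.238)(-1.25)^2 + (0.248)(-1.25)^3
  = 1 + (-2.45) + (1.934375) + (-0.484375) = 0.  So z_0 = -1.25 is a root, |z_0| = 1.25.
Divide out the factor (1 + 0.8 z) = (1 - z/z0) (since 1/z0 = -0.8):
  P(z) = (1 + 0.8 z)(1 + (1.16) z + (0.31) z^2)
  [check: z-coef 1.16 - (-0.8) = 1.96; z^2-coef 0.31 - (-0.8)(1.16) = 1.238; z^3-coef -(-0.8)(0.31) = 0.248.]
Remaining roots from the quadratic factor 1 + (1.16) z + (0.31) z^2:
  Set 1 + (1.16) z + (0.31) z^2 = 0, i.e. a z^2 + b z + c = 0 with a = 0.31, b = 1.16, c = 1.
  Discriminant D = b^2 - 4ac = (1.16)^2 - 4*(0.31)*1 = 1.3456 - (1.24) = 0.1056.
  D >= 0, so the roots are real: z = (-b +/- sqrt(D)) / (2a) = (-1.16 +/- 0.324962) / (0.62).
    z_1 = (-1.16 + 0.324962) / (0.62) = -1.3468,   |z_1| = 1.3468.
    z_2 = (-1.16 - 0.324962) / (0.62) = -2.3951,   |z_2| = 2.3951.
Moduli of all roots: 1.2500, 1.3468, 2.3951.
All moduli strictly greater than 1? Yes.
Verdict: Stationary.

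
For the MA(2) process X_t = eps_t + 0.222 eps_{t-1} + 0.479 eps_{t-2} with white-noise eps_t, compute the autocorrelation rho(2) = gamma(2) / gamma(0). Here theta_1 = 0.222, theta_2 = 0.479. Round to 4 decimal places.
\rho(2) = 0.3746

For an MA(q) process with theta_0 = 1, the autocovariance is
  gamma(k) = sigma^2 * sum_{i=0..q-k} theta_i * theta_{i+k},
and rho(k) = gamma(k) / gamma(0). Sigma^2 cancels.
  numerator   = (1)*(0.479) = 0.479.
  denominator = (1)^2 + (0.222)^2 + (0.479)^2 = 1.278725.
  rho(2) = 0.479 / 1.278725 = 0.3746.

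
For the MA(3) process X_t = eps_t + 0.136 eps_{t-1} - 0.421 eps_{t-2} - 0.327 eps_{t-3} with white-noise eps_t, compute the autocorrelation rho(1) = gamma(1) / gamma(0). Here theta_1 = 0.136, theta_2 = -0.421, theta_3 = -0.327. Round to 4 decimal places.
\rho(1) = 0.1661

For an MA(q) process with theta_0 = 1, the autocovariance is
  gamma(k) = sigma^2 * sum_{i=0..q-k} theta_i * theta_{i+k},
and rho(k) = gamma(k) / gamma(0). Sigma^2 cancels.
  numerator   = (1)*(0.136) + (0.136)*(-0.421) + (-0.421)*(-0.327) = 0.216411.
  denominator = (1)^2 + (0.136)^2 + (-0.421)^2 + (-0.327)^2 = 1.302666.
  rho(1) = 0.216411 / 1.302666 = 0.1661.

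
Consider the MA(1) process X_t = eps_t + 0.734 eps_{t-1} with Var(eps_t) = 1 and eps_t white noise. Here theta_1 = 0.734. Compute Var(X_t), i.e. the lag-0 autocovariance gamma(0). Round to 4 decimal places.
\gamma(0) = 1.5388

For an MA(q) process X_t = eps_t + sum_i theta_i eps_{t-i} with
Var(eps_t) = sigma^2, the variance is
  gamma(0) = sigma^2 * (1 + sum_i theta_i^2).
  sum_i theta_i^2 = (0.734)^2 = 0.538756.
  gamma(0) = 1 * (1 + 0.538756) = 1 * 1.538756 = 1.538756, which rounds to 1.5388.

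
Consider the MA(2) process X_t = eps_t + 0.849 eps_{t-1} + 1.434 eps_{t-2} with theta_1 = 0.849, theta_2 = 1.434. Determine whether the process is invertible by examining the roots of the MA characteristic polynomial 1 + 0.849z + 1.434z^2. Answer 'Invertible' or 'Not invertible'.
\text{Not invertible}

The MA(q) characteristic polynomial is P(z) = 1 + 0.849z + 1.434z^2.
Invertibility requires all roots to lie outside the unit circle, i.e. |z| > 1 for every root.
Set 1 + (0.849) z + (1.434) z^2 = 0, i.e. a z^2 + b z + c = 0 with a = 1.434, b = 0.849, c = 1.
Discriminant D = b^2 - 4ac = (0.849)^2 - 4*(1.434)*1 = 0.720801 - (5.736) = -5.015199.
D < 0, so the roots are the complex-conjugate pair z = (-b +/- i sqrt(-D)) / (2a) = -0.296 +/- 0.7808i.
For a conjugate pair |z|^2 = z * conj(z) = (product of roots) = c/a = 1/(1.434) = 0.69735, so |z| = sqrt(0.69735) = 0.8351 for both roots.
Moduli of all roots: 0.8351, 0.8351.
All moduli strictly greater than 1? No.
Verdict: Not invertible.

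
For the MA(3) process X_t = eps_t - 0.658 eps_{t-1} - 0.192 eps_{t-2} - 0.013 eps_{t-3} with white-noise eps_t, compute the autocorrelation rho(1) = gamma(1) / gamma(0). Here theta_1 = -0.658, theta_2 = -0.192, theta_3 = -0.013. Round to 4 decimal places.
\rho(1) = -0.3600

For an MA(q) process with theta_0 = 1, the autocovariance is
  gamma(k) = sigma^2 * sum_{i=0..q-k} theta_i * theta_{i+k},
and rho(k) = gamma(k) / gamma(0). Sigma^2 cancels.
  numerator   = (1)*(-0.658) + (-0.658)*(-0.192) + (-0.192)*(-0.013) = -0.529168.
  denominator = (1)^2 + (-0.658)^2 + (-0.192)^2 + (-0.013)^2 = 1.469997.
  rho(1) = -0.529168 / 1.469997 = -0.3600.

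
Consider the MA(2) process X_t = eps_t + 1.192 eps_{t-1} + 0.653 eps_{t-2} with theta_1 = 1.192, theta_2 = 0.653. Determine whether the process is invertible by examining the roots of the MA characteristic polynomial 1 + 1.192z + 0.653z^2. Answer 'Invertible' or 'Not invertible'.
\text{Invertible}

The MA(q) characteristic polynomial is P(z) = 1 + 1.192z + 0.653z^2.
Invertibility requires all roots to lie outside the unit circle, i.e. |z| > 1 for every root.
Set 1 + (1.192) z + (0.653) z^2 = 0, i.e. a z^2 + b z + c = 0 with a = 0.653, b = 1.192, c = 1.
Discriminant D = b^2 - 4ac = (1.192)^2 - 4*(0.653)*1 = 1.420864 - (2.612) = -1.191136.
D < 0, so the roots are the complex-conjugate pair z = (-b +/- i sqrt(-D)) / (2a) = -0.9127 +/- 0.8357i.
For a conjugate pair |z|^2 = z * conj(z) = (product of roots) = c/a = 1/(0.653) = 1.531394, so |z| = sqrt(1.531394) = 1.2375 for both roots.
Moduli of all roots: 1.2375, 1.2375.
All moduli strictly greater than 1? Yes.
Verdict: Invertible.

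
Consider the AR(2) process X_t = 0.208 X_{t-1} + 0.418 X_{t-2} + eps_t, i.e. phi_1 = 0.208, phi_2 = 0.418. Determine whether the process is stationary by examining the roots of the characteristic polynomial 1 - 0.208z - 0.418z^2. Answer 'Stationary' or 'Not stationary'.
\text{Stationary}

The AR(p) characteristic polynomial is P(z) = 1 - 0.208z - 0.418z^2.
Stationarity requires all roots to lie outside the unit circle, i.e. |z| > 1 for every root.
Set 1 + (-0.208) z + (-0.418) z^2 = 0, i.e. a z^2 + b z + c = 0 with a = -0.418, b = -0.208, c = 1.
Discriminant D = b^2 - 4ac = (-0.208)^2 - 4*(-0.418)*1 = 0.043264 - (-1.672) = 1.715264.
D >= 0, so the roots are real: z = (-b +/- sqrt(D)) / (2a) = (0.208 +/- 1.309681) / (-0.836).
  z_1 = (0.208 + 1.309681) / (-0.836) = -1.8154,   |z_1| = 1.8154.
  z_2 = (0.208 - 1.309681) / (-0.836) = 1.3178,   |z_2| = 1.3178.
Moduli of all roots: 1.8154, 1.3178.
All moduli strictly greater than 1? Yes.
Verdict: Stationary.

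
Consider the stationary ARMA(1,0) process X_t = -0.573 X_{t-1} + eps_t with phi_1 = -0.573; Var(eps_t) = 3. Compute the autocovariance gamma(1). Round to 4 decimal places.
\gamma(1) = -2.5593

Multiply the model equation by X_{t-k} and take expectations. With theta_0 = psi_0 = 1 and psi_j the MA(infinity) weights, this gives
  gamma(k) - sum_i phi_i gamma(k-i) = c_k,
  c_k = sigma^2 * sum_{j=k..q} theta_j psi_{j-k}   (c_k = 0 for k > q),
using gamma(-m) = gamma(m).
Pure AR (q = 0): c_0 = sigma^2 = 3, c_k = 0 for k >= 1.
Equations for k = 0 and k = 1 (AR order 1):
  gamma(0) = phi_1 gamma(1) + c_0
  gamma(1) = phi_1 gamma(0) + c_1
Substituting the second into the first: gamma(0) (1 - phi_1^2) = c_0 + phi_1 c_1, so
  gamma(0) = c_0 / (1 - phi_1^2) = 3 / (1 - (-0.573)^2) = 3 / 0.671671 = 4.466472.
  gamma(1) = phi_1 gamma(0) = (-0.573)(4.466472) = -2.559289.
Therefore gamma(1) = -2.5593 (to 4 decimal places).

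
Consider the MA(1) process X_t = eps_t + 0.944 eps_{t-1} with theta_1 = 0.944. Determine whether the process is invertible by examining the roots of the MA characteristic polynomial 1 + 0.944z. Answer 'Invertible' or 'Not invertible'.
\text{Invertible}

The MA(q) characteristic polynomial is P(z) = 1 + 0.944z.
Invertibility requires all roots to lie outside the unit circle, i.e. |z| > 1 for every root.
This is linear in z: 1 + (0.944) z = 0  =>  z = -1/(0.944) = -1.059322,  |z| = 1.059322.
Moduli of all roots: 1.0593.
All moduli strictly greater than 1? Yes.
Verdict: Invertible.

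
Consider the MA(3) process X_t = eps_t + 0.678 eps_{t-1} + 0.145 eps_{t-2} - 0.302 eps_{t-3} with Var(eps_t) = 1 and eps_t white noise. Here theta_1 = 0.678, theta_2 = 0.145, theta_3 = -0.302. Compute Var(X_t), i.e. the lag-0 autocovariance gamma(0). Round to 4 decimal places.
\gamma(0) = 1.5719

For an MA(q) process X_t = eps_t + sum_i theta_i eps_{t-i} with
Var(eps_t) = sigma^2, the variance is
  gamma(0) = sigma^2 * (1 + sum_i theta_i^2).
  sum_i theta_i^2 = (0.678)^2 + (0.145)^2 + (-0.302)^2 = 0.459684 + 0.021025 + 0.091204 = 0.571913.
  gamma(0) = 1 * (1 + 0.571913) = 1 * 1.571913 = 1.571913, which rounds to 1.5719.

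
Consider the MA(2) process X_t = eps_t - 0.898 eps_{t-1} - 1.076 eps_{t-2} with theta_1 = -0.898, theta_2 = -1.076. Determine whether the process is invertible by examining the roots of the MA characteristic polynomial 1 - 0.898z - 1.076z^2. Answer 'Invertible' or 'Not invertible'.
\text{Not invertible}

The MA(q) characteristic polynomial is P(z) = 1 - 0.898z - 1.076z^2.
Invertibility requires all roots to lie outside the unit circle, i.e. |z| > 1 for every root.
Set 1 + (-0.898) z + (-1.076) z^2 = 0, i.e. a z^2 + b z + c = 0 with a = -1.076, b = -0.898, c = 1.
Discriminant D = b^2 - 4ac = (-0.898)^2 - 4*(-1.076)*1 = 0.806404 - (-4.304) = 5.110404.
D >= 0, so the roots are real: z = (-b +/- sqrt(D)) / (2a) = (0.898 +/- 2.26062) / (-2.152).
  z_1 = (0.898 + 2.26062) / (-2.152) = -1.4678,   |z_1| = 1.4678.
  z_2 = (0.898 - 2.26062) / (-2.152) = 0.6332,   |z_2| = 0.6332.
Moduli of all roots: 1.4678, 0.6332.
All moduli strictly greater than 1? No.
Verdict: Not invertible.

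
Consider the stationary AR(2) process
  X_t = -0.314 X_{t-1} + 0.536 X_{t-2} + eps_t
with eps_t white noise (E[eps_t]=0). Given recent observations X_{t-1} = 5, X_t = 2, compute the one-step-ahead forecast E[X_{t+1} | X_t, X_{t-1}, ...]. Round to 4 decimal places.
E[X_{t+1} \mid \mathcal F_t] = 2.0520

For an AR(p) model X_t = c + sum_i phi_i X_{t-i} + eps_t, the
one-step-ahead conditional mean is
  E[X_{t+1} | X_t, ...] = c + sum_i phi_i X_{t+1-i}.
Substitute known values:
  E[X_{t+1} | ...] = (-0.314) * (2) + (0.536) * (5)
                   = 2.0520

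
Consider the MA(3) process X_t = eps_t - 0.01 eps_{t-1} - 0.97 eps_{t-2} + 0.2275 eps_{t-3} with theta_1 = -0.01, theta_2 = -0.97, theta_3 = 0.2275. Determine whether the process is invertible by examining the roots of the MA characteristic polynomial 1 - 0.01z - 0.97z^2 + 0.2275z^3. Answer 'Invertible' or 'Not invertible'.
\text{Not invertible}

The MA(q) characteristic polynomial is P(z) = 1 - 0.01z - 0.97z^2 + 0.2275z^3.
Invertibility requires all roots to lie outside the unit circle, i.e. |z| > 1 for every root.
Degree 3: look for a simple real root z0 first, then factor out (1 - z/z0) and solve the remaining quadratic.
Testing z0 = 4: P(4) = 1 + (-0.01)(4) + (-0.97)(4)^2 + (0.2275)(4)^3
  = 1 + (-0.04) + (-15.52) + (14.56) = 0.  So z_0 = 4 is a root, |z_0| = 4.
Divide out the factor (1 - 0.25 z) = (1 - z/z0) (since 1/z0 = 0.25):
  P(z) = (1 - 0.25 z)(1 + (0.24) z + (-0.91) z^2)
  [check: z-coef 0.24 - (0.25) = -0.01; z^2-coef -0.91 - (0.25)(0.24) = -0.97; z^3-coef -(0.25)(-0.91) = 0.2275.]
Remaining roots from the quadratic factor 1 + (0.24) z + (-0.91) z^2:
  Set 1 + (0.24) z + (-0.91) z^2 = 0, i.e. a z^2 + b z + c = 0 with a = -0.91, b = 0.24, c = 1.
  Discriminant D = b^2 - 4ac = (0.24)^2 - 4*(-0.91)*1 = 0.0576 - (-3.64) = 3.6976.
  D >= 0, so the roots are real: z = (-b +/- sqrt(D)) / (2a) = (-0.24 +/- 1.922914) / (-1.82).
    z_1 = (-0.24 + 1.922914) / (-1.82) = -0.9247,   |z_1| = 0.9247.
    z_2 = (-0.24 - 1.922914) / (-1.82) = 1.1884,   |z_2| = 1.1884.
Moduli of all roots: 4.0000, 0.9247, 1.1884.
All moduli strictly greater than 1? No.
Verdict: Not invertible.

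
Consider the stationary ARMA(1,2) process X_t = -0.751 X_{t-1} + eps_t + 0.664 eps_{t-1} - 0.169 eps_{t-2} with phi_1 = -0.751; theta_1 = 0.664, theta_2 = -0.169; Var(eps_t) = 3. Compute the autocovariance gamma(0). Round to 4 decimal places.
\gamma(0) = 3.0966

Multiply the model equation by X_{t-k} and take expectations. With theta_0 = psi_0 = 1 and psi_j the MA(infinity) weights, this gives
  gamma(k) - sum_i phi_i gamma(k-i) = c_k,
  c_k = sigma^2 * sum_{j=k..q} theta_j psi_{j-k}   (c_k = 0 for k > q),
using gamma(-m) = gamma(m).
psi-weights needed (psi_j = theta_j + sum_i phi_i psi_{j-i}):
  psi_1 = theta_1 + phi_1 = 0.664 + (-0.751) = -0.087
  psi_2 = theta_2 + phi_1 psi_1 = -0.169 + (-0.751)(-0.087) = -0.103663
Right-hand sides:
  c_0 = sigma^2 (1 + theta_1 psi_1 + theta_2 psi_2) = 3 * (1 + (0.664)(-0.087) + (-0.169)(-0.103663)) = 3 * 0.959751 = 2.879253
  c_1 = sigma^2 (theta_1 + theta_2 psi_1) = 3 * (0.664 + (-0.169)(-0.087)) = 2.036109
  c_2 = sigma^2 theta_2 = 3 * (-0.169) = -0.507
Equations for k = 0 and k = 1 (AR order 1):
  gamma(0) = phi_1 gamma(1) + c_0
  gamma(1) = phi_1 gamma(0) + c_1
Substituting the second into the first: gamma(0) (1 - phi_1^2) = c_0 + phi_1 c_1, so
  gamma(0) = (c_0 + phi_1 c_1) / (1 - phi_1^2) = (2.879253 + (-0.751)(2.036109)) / (1 - (-0.751)^2) = 1.350135 / 0.435999 = 3.096648.
Therefore gamma(0) = 3.0966 (to 4 decimal places).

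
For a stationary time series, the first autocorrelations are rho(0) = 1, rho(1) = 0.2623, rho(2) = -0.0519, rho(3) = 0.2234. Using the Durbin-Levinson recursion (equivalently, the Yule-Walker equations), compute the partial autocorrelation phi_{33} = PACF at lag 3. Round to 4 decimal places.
\phi_{33} = 0.2979

The PACF at lag k is phi_{kk}, the last component of the solution
to the Yule-Walker system G_k phi = r_k where
  (G_k)_{ij} = rho(|i - j|), (r_k)_i = rho(i), i,j = 1..k.
Equivalently, Durbin-Levinson gives phi_{kk} iteratively:
  phi_{11} = rho(1)
  phi_{kk} = [rho(k) - sum_{j=1..k-1} phi_{k-1,j} rho(k-j)]
            / [1 - sum_{j=1..k-1} phi_{k-1,j} rho(j)],
  phi_{k,j} = phi_{k-1,j} - phi_{kk} phi_{k-1,k-j},  j = 1..k-1.
Step k = 1:
  phi_11 = rho(1) = 0.2623.
Step k = 2:
  phi_22 = [rho(2) - phi_11 rho(1)] / [1 - phi_11 rho(1)] = [-0.0519 - (0.2623)(0.2623)] / [1 - (0.2623)(0.2623)]
         = -0.12070129 / 0.93119871 = -0.129619.
  Update: phi_21 = phi_11 - phi_22 phi_11 = 0.2623 - (-0.129619)(0.2623) = 0.296299.
Step k = 3:
  phi_33 = [rho(3) - phi_21 rho(2) - phi_22 rho(1)] / [1 - phi_21 rho(1) - phi_22 rho(2)]
    numerator   = 0.2234 - (0.296299)(-0.0519) - (-0.129619)(0.2623) = 0.27277706
    denominator = 1 - (0.296299)(0.2623) - (-0.129619)(-0.0519) = 0.9155535
  phi_33 = 0.27277706 / 0.9155535 = 0.2979.
Therefore phi_{33} = 0.2979.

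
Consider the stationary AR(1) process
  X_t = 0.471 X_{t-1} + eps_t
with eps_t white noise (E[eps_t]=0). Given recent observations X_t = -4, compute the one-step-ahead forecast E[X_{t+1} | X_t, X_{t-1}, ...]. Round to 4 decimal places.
E[X_{t+1} \mid \mathcal F_t] = -1.8840

For an AR(p) model X_t = c + sum_i phi_i X_{t-i} + eps_t, the
one-step-ahead conditional mean is
  E[X_{t+1} | X_t, ...] = c + sum_i phi_i X_{t+1-i}.
Substitute known values:
  E[X_{t+1} | ...] = (0.471) * (-4)
                   = -1.8840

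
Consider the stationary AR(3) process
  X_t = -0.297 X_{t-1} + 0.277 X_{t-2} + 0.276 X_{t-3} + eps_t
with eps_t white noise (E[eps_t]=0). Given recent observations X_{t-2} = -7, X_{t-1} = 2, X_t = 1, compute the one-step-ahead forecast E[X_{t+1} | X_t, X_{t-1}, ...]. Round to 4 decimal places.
E[X_{t+1} \mid \mathcal F_t] = -1.6750

For an AR(p) model X_t = c + sum_i phi_i X_{t-i} + eps_t, the
one-step-ahead conditional mean is
  E[X_{t+1} | X_t, ...] = c + sum_i phi_i X_{t+1-i}.
Substitute known values:
  E[X_{t+1} | ...] = (-0.297) * (1) + (0.277) * (2) + (0.276) * (-7)
                   = -1.6750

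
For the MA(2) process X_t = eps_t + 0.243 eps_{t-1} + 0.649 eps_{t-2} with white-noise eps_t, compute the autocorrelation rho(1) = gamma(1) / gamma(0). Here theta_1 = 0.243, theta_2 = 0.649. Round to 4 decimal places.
\rho(1) = 0.2707

For an MA(q) process with theta_0 = 1, the autocovariance is
  gamma(k) = sigma^2 * sum_{i=0..q-k} theta_i * theta_{i+k},
and rho(k) = gamma(k) / gamma(0). Sigma^2 cancels.
  numerator   = (1)*(0.243) + (0.243)*(0.649) = 0.400707.
  denominator = (1)^2 + (0.243)^2 + (0.649)^2 = 1.48025.
  rho(1) = 0.400707 / 1.48025 = 0.2707.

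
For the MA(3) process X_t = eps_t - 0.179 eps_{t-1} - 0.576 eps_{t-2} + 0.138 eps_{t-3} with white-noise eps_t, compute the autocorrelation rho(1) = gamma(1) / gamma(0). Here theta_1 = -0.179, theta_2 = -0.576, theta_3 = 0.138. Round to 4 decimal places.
\rho(1) = -0.1124

For an MA(q) process with theta_0 = 1, the autocovariance is
  gamma(k) = sigma^2 * sum_{i=0..q-k} theta_i * theta_{i+k},
and rho(k) = gamma(k) / gamma(0). Sigma^2 cancels.
  numerator   = (1)*(-0.179) + (-0.179)*(-0.576) + (-0.576)*(0.138) = -0.155384.
  denominator = (1)^2 + (-0.179)^2 + (-0.576)^2 + (0.138)^2 = 1.382861.
  rho(1) = -0.155384 / 1.382861 = -0.1124.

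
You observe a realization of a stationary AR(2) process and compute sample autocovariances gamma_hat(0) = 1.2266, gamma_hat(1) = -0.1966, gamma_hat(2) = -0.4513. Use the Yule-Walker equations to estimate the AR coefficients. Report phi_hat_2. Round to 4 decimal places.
\hat\phi_{2} = -0.4040

The Yule-Walker equations for an AR(p) process read, in matrix form,
  Gamma_p phi = r_p,   with   (Gamma_p)_{ij} = gamma(|i - j|),
                       (r_p)_i = gamma(i),   i,j = 1..p.
Substitute the sample gammas (Toeplitz matrix and right-hand side of size 2):
  Gamma_p = [[1.2266, -0.1966], [-0.1966, 1.2266]]
  r_p     = [-0.1966, -0.4513]
Written out:
  1.2266 phi_1 - 0.1966 phi_2 = -0.1966
  -0.1966 phi_1 + 1.2266 phi_2 = -0.4513
Solve by Cramer's rule:
  det = gamma(0)^2 - gamma(1)^2 = (1.2266)^2 - (-0.1966)^2 = 1.50454756 - 0.03865156 = 1.465896
  phi_hat_1 = [gamma(1) gamma(0) - gamma(1) gamma(2)] / det = [(-0.1966)(1.2266) - (-0.1966)(-0.4513)] / 1.465896 = -0.32987514 / 1.465896 = -0.225
  phi_hat_2 = [gamma(0) gamma(2) - gamma(1)^2] / det = [(1.2266)(-0.4513) - (-0.1966)^2] / 1.465896 = -0.59221614 / 1.465896 = -0.404
So phi_hat = [-0.2250, -0.4040].
Therefore phi_hat_2 = -0.4040.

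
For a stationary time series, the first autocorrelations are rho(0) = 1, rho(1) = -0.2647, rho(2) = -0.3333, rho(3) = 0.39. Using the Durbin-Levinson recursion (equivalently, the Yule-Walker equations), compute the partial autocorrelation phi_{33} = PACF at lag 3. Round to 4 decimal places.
\phi_{33} = 0.1970

The PACF at lag k is phi_{kk}, the last component of the solution
to the Yule-Walker system G_k phi = r_k where
  (G_k)_{ij} = rho(|i - j|), (r_k)_i = rho(i), i,j = 1..k.
Equivalently, Durbin-Levinson gives phi_{kk} iteratively:
  phi_{11} = rho(1)
  phi_{kk} = [rho(k) - sum_{j=1..k-1} phi_{k-1,j} rho(k-j)]
            / [1 - sum_{j=1..k-1} phi_{k-1,j} rho(j)],
  phi_{k,j} = phi_{k-1,j} - phi_{kk} phi_{k-1,k-j},  j = 1..k-1.
Step k = 1:
  phi_11 = rho(1) = -0.2647.
Step k = 2:
  phi_22 = [rho(2) - phi_11 rho(1)] / [1 - phi_11 rho(1)] = [-0.3333 - (-0.2647)(-0.2647)] / [1 - (-0.2647)(-0.2647)]
         = -0.40336609 / 0.92993391 = -0.433758.
  Update: phi_21 = phi_11 - phi_22 phi_11 = -0.2647 - (-0.433758)(-0.2647) = -0.379516.
Step k = 3:
  phi_33 = [rho(3) - phi_21 rho(2) - phi_22 rho(1)] / [1 - phi_21 rho(1) - phi_22 rho(2)]
    numerator   = 0.39 - (-0.379516)(-0.3333) - (-0.433758)(-0.2647) = 0.14869173
    denominator = 1 - (-0.379516)(-0.2647) - (-0.433758)(-0.3333) = 0.75497072
  phi_33 = 0.14869173 / 0.75497072 = 0.197.
Therefore phi_{33} = 0.1970.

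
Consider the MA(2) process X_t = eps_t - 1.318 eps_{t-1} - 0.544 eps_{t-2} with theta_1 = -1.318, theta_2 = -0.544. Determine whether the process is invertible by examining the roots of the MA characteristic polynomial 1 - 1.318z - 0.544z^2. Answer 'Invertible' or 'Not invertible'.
\text{Not invertible}

The MA(q) characteristic polynomial is P(z) = 1 - 1.318z - 0.544z^2.
Invertibility requires all roots to lie outside the unit circle, i.e. |z| > 1 for every root.
Set 1 + (-1.318) z + (-0.544) z^2 = 0, i.e. a z^2 + b z + c = 0 with a = -0.544, b = -1.318, c = 1.
Discriminant D = b^2 - 4ac = (-1.318)^2 - 4*(-0.544)*1 = 1.737124 - (-2.176) = 3.913124.
D >= 0, so the roots are real: z = (-b +/- sqrt(D)) / (2a) = (1.318 +/- 1.978162) / (-1.088).
  z_1 = (1.318 + 1.978162) / (-1.088) = -3.0296,   |z_1| = 3.0296.
  z_2 = (1.318 - 1.978162) / (-1.088) = 0.6068,   |z_2| = 0.6068.
Moduli of all roots: 3.0296, 0.6068.
All moduli strictly greater than 1? No.
Verdict: Not invertible.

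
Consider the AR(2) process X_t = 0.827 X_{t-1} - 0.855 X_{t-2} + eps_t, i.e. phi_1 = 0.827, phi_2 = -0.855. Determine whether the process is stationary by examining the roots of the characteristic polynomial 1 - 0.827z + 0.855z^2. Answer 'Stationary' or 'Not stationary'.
\text{Stationary}

The AR(p) characteristic polynomial is P(z) = 1 - 0.827z + 0.855z^2.
Stationarity requires all roots to lie outside the unit circle, i.e. |z| > 1 for every root.
Set 1 + (-0.827) z + (0.855) z^2 = 0, i.e. a z^2 + b z + c = 0 with a = 0.855, b = -0.827, c = 1.
Discriminant D = b^2 - 4ac = (-0.827)^2 - 4*(0.855)*1 = 0.683929 - (3.42) = -2.736071.
D < 0, so the roots are the complex-conjugate pair z = (-b +/- i sqrt(-D)) / (2a) = 0.4836 +/- 0.9673i.
For a conjugate pair |z|^2 = z * conj(z) = (product of roots) = c/a = 1/(0.855) = 1.169591, so |z| = sqrt(1.169591) = 1.0815 for both roots.
Moduli of all roots: 1.0815, 1.0815.
All moduli strictly greater than 1? Yes.
Verdict: Stationary.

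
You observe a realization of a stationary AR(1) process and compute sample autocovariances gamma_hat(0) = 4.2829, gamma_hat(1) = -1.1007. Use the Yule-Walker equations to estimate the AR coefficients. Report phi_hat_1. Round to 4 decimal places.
\hat\phi_{1} = -0.2570

The Yule-Walker equations for an AR(p) process read, in matrix form,
  Gamma_p phi = r_p,   with   (Gamma_p)_{ij} = gamma(|i - j|),
                       (r_p)_i = gamma(i),   i,j = 1..p.
Substitute the sample gammas (Toeplitz matrix and right-hand side of size 1):
  Gamma_p = [[4.2829]]
  r_p     = [-1.1007]
With p = 1 this is the single equation gamma(0) phi_1 = gamma(1):
  phi_hat_1 = gamma(1) / gamma(0) = -1.1007 / 4.2829 = -0.2570.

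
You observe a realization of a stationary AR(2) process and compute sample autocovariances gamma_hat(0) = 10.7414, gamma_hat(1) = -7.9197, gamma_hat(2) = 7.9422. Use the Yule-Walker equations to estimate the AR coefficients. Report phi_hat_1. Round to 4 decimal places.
\hat\phi_{1} = -0.4210

The Yule-Walker equations for an AR(p) process read, in matrix form,
  Gamma_p phi = r_p,   with   (Gamma_p)_{ij} = gamma(|i - j|),
                       (r_p)_i = gamma(i),   i,j = 1..p.
Substitute the sample gammas (Toeplitz matrix and right-hand side of size 2):
  Gamma_p = [[10.7414, -7.9197], [-7.9197, 10.7414]]
  r_p     = [-7.9197, 7.9422]
Written out:
  10.7414 phi_1 - 7.9197 phi_2 = -7.9197
  -7.9197 phi_1 + 10.7414 phi_2 = 7.9422
Solve by Cramer's rule:
  det = gamma(0)^2 - gamma(1)^2 = (10.7414)^2 - (-7.9197)^2 = 115.37767396 - 62.72164809 = 52.65602587
  phi_hat_1 = [gamma(1) gamma(0) - gamma(1) gamma(2)] / det = [(-7.9197)(10.7414) - (-7.9197)(7.9422)] / 52.65602587 = -22.16882424 / 52.65602587 = -0.421
  phi_hat_2 = [gamma(0) gamma(2) - gamma(1)^2] / det = [(10.7414)(7.9422) - (-7.9197)^2] / 52.65602587 = 22.58869899 / 52.65602587 = 0.429
So phi_hat = [-0.4210, 0.4290].
Therefore phi_hat_1 = -0.4210.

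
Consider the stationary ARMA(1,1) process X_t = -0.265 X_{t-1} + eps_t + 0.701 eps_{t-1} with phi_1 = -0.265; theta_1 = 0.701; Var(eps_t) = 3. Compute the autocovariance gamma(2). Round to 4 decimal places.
\gamma(2) = -0.3035

Multiply the model equation by X_{t-k} and take expectations. With theta_0 = psi_0 = 1 and psi_j the MA(infinity) weights, this gives
  gamma(k) - sum_i phi_i gamma(k-i) = c_k,
  c_k = sigma^2 * sum_{j=k..q} theta_j psi_{j-k}   (c_k = 0 for k > q),
using gamma(-m) = gamma(m).
psi-weights needed (psi_j = theta_j + sum_i phi_i psi_{j-i}):
  psi_1 = theta_1 + phi_1 = 0.701 + (-0.265) = 0.436
Right-hand sides:
  c_0 = sigma^2 (1 + theta_1 psi_1) = 3 * (1 + (0.701)(0.436)) = 3 * 1.305636 = 3.916908
  c_1 = sigma^2 theta_1 = 3 * (0.701) = 2.103
  c_2 = 0
Equations for k = 0 and k = 1 (AR order 1):
  gamma(0) = phi_1 gamma(1) + c_0
  gamma(1) = phi_1 gamma(0) + c_1
Substituting the second into the first: gamma(0) (1 - phi_1^2) = c_0 + phi_1 c_1, so
  gamma(0) = (c_0 + phi_1 c_1) / (1 - phi_1^2) = (3.916908 + (-0.265)(2.103)) / (1 - (-0.265)^2) = 3.359613 / 0.929775 = 3.613361.
  gamma(1) = phi_1 gamma(0) + c_1 = (-0.265)(3.613361) + (2.103) = 1.145459.
For k = 2 (> q): gamma(2) = phi_1 gamma(1) = (-0.265)(1.145459) = -0.303547.
Therefore gamma(2) = -0.3035 (to 4 decimal places).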